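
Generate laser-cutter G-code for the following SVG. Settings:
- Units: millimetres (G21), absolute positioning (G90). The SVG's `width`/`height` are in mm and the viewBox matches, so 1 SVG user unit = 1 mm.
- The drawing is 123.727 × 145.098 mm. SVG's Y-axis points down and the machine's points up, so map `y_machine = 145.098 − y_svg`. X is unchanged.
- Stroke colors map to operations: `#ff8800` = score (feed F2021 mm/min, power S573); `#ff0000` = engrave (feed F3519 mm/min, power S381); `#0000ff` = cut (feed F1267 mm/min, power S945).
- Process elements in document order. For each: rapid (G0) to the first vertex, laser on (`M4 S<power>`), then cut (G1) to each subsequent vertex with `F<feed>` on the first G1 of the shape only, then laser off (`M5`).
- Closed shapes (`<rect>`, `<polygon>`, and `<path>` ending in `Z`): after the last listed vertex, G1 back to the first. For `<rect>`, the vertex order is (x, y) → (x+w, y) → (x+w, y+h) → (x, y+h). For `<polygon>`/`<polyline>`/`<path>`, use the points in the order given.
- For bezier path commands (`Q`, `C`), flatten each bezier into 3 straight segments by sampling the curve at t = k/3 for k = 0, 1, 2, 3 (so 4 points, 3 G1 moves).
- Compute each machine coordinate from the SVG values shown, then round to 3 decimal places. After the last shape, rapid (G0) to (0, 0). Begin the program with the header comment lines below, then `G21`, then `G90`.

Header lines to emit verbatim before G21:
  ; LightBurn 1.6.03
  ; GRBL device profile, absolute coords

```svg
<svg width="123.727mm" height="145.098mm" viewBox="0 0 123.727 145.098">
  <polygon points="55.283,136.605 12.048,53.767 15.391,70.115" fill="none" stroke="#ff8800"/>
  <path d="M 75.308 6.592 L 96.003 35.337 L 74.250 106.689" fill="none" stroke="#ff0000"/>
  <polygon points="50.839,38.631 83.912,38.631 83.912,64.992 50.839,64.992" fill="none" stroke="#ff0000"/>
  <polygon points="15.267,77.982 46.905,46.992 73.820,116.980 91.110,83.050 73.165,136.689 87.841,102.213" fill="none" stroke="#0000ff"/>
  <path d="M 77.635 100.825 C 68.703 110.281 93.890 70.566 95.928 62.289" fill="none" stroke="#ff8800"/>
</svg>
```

viewBox `0 0 123.727 145.098` with mm width/height → 1 unit = 1 mm. Flip: y_m = 145.098 − y_svg.

**Shape 1** — `<polygon>` closed polygon, stroke `#ff8800` → score (S573, F2021). Machine vertices: (55.283,8.493) → (12.048,91.331) → (15.391,74.983) → (55.283,8.493). Closed: final G1 returns to the first vertex.

**Shape 2** — `<path>` open polyline, stroke `#ff0000` → engrave (S381, F3519). Machine vertices: (75.308,138.506) → (96.003,109.761) → (74.250,38.409). Open path.

**Shape 3** — `<polygon>` rectangle, stroke `#ff0000` → engrave (S381, F3519). Machine vertices: (50.839,106.467) → (83.912,106.467) → (83.912,80.106) → (50.839,80.106) → (50.839,106.467). Closed: final G1 returns to the first vertex.

**Shape 4** — `<polygon>` closed polygon, stroke `#0000ff` → cut (S945, F1267). Machine vertices: (15.267,67.116) → (46.905,98.106) → (73.820,28.118) → (91.110,62.048) → (73.165,8.409) → (87.841,42.885) → (15.267,67.116). Closed: final G1 returns to the first vertex.

**Shape 5** — `<path>` cubic bezier, stroke `#ff8800` → score (S573, F2021). Control points (SVG): P0=(77.635,100.825), P1=(68.703,110.281), P2=(93.890,70.566), P3=(95.928,62.289); sampled at t=k/3. Machine vertices: (77.635,44.273) → (77.955,48.222) → (88.295,67.038) → (95.928,82.809). Open path.

; LightBurn 1.6.03
; GRBL device profile, absolute coords
G21
G90
G0 X55.283 Y8.493
M4 S573
G1 X12.048 Y91.331 F2021
G1 X15.391 Y74.983
G1 X55.283 Y8.493
M5
G0 X75.308 Y138.506
M4 S381
G1 X96.003 Y109.761 F3519
G1 X74.250 Y38.409
M5
G0 X50.839 Y106.467
M4 S381
G1 X83.912 Y106.467 F3519
G1 X83.912 Y80.106
G1 X50.839 Y80.106
G1 X50.839 Y106.467
M5
G0 X15.267 Y67.116
M4 S945
G1 X46.905 Y98.106 F1267
G1 X73.820 Y28.118
G1 X91.110 Y62.048
G1 X73.165 Y8.409
G1 X87.841 Y42.885
G1 X15.267 Y67.116
M5
G0 X77.635 Y44.273
M4 S573
G1 X77.955 Y48.222 F2021
G1 X88.295 Y67.038
G1 X95.928 Y82.809
M5
G0 X0.000 Y0.000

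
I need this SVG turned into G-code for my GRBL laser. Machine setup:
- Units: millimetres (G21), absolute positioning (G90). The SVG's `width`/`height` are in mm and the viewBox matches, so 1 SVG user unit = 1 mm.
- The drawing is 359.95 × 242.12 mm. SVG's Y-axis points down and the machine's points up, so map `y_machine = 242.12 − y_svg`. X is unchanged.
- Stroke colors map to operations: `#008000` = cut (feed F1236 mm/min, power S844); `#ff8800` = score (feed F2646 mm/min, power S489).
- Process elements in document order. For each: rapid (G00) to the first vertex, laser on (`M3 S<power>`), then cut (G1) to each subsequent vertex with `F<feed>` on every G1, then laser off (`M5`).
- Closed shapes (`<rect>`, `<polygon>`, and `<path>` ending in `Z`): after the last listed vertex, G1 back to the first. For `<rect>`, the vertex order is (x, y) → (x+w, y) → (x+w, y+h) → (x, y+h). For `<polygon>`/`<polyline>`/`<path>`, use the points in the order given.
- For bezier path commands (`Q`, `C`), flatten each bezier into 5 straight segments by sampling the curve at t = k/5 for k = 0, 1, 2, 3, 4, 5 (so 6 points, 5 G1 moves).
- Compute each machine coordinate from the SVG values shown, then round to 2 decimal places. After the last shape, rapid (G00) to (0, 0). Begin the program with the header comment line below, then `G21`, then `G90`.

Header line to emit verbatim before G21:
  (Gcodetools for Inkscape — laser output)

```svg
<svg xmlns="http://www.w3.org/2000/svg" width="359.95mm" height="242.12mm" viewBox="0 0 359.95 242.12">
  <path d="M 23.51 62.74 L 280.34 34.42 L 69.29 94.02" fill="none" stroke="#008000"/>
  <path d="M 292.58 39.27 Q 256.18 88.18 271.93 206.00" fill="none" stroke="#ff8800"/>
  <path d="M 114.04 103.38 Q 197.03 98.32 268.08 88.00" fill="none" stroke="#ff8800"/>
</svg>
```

viewBox `0 0 359.95 242.12` with mm width/height → 1 unit = 1 mm. Flip: y_m = 242.12 − y_svg.

**Shape 1** — `<path>` open polyline, stroke `#008000` → cut (S844, F1236). Machine vertices: (23.51,179.38) → (280.34,207.70) → (69.29,148.10). Open path.

**Shape 2** — `<path>` quadratic bezier, stroke `#ff8800` → score (S489, F2646). Control points (SVG): P0=(292.58,39.27), P1=(256.18,88.18), P2=(271.93,206.00); sampled at t=k/5. Machine vertices: (292.58,202.85) → (280.11,180.53) → (271.80,152.70) → (267.67,119.35) → (267.72,80.49) → (271.93,36.12). Open path.

**Shape 3** — `<path>` quadratic bezier, stroke `#ff8800` → score (S489, F2646). Control points (SVG): P0=(114.04,103.38), P1=(197.03,98.32), P2=(268.08,88.00); sampled at t=k/5. Machine vertices: (114.04,138.74) → (146.76,140.97) → (178.52,143.63) → (209.33,146.71) → (239.18,150.20) → (268.08,154.12). Open path.

(Gcodetools for Inkscape — laser output)
G21
G90
G00 X23.51 Y179.38
M3 S844
G1 X280.34 Y207.70 F1236
G1 X69.29 Y148.10 F1236
M5
G00 X292.58 Y202.85
M3 S489
G1 X280.11 Y180.53 F2646
G1 X271.80 Y152.70 F2646
G1 X267.67 Y119.35 F2646
G1 X267.72 Y80.49 F2646
G1 X271.93 Y36.12 F2646
M5
G00 X114.04 Y138.74
M3 S489
G1 X146.76 Y140.97 F2646
G1 X178.52 Y143.63 F2646
G1 X209.33 Y146.71 F2646
G1 X239.18 Y150.20 F2646
G1 X268.08 Y154.12 F2646
M5
G00 X0.00 Y0.00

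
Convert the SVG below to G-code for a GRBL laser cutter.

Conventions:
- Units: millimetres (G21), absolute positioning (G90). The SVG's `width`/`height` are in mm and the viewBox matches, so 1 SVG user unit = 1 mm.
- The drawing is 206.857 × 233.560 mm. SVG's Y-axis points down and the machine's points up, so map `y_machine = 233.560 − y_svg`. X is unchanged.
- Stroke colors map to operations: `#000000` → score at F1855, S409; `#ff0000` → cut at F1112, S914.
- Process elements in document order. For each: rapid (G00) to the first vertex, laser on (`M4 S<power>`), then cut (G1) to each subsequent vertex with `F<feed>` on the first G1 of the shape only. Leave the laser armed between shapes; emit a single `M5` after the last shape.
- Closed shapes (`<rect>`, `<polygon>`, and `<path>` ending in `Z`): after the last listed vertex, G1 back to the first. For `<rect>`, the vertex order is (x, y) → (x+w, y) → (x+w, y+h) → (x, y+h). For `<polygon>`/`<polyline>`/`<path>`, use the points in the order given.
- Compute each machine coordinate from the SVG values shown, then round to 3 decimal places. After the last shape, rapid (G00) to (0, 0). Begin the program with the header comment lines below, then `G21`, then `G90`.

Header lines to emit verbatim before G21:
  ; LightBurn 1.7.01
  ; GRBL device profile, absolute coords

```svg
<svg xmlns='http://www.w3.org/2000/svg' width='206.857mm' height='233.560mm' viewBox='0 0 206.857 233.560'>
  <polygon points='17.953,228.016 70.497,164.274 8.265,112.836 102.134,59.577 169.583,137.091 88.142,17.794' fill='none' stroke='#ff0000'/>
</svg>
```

1 u = 1 mm; y_m = 233.560 − y.

[1] `<polygon>` closed polygon, #ff0000→cut S914 F1112: (17.953,5.544) → (70.497,69.286) → (8.265,120.724) → (102.134,173.983) → (169.583,96.469) → (88.142,215.766) → (17.953,5.544) (closed)

; LightBurn 1.7.01
; GRBL device profile, absolute coords
G21
G90
G00 X17.953 Y5.544
M4 S914
G1 X70.497 Y69.286 F1112
G1 X8.265 Y120.724
G1 X102.134 Y173.983
G1 X169.583 Y96.469
G1 X88.142 Y215.766
G1 X17.953 Y5.544
M5
G00 X0.000 Y0.000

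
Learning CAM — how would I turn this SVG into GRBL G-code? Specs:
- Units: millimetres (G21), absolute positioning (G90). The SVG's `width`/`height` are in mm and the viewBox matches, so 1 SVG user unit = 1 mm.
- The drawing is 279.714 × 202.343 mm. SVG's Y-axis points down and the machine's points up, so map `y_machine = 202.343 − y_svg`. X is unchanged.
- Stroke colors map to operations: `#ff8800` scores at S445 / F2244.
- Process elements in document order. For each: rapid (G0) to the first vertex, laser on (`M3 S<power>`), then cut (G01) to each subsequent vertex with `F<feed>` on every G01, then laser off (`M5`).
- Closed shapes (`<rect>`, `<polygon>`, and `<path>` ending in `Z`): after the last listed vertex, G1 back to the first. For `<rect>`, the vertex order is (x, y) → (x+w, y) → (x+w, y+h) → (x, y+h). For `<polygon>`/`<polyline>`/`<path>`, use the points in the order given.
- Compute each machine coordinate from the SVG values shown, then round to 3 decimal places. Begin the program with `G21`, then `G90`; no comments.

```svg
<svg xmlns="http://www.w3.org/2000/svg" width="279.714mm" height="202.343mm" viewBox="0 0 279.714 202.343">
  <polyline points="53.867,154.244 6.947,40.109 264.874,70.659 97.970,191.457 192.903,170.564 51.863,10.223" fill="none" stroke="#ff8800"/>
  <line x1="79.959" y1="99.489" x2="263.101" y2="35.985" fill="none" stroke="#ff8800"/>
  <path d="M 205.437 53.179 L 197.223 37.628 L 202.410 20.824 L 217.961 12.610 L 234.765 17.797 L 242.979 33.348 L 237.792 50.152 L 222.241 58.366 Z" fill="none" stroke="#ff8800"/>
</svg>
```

G21
G90
G0 X53.867 Y48.099
M3 S445
G01 X6.947 Y162.234 F2244
G01 X264.874 Y131.684 F2244
G01 X97.970 Y10.886 F2244
G01 X192.903 Y31.779 F2244
G01 X51.863 Y192.120 F2244
M5
G0 X79.959 Y102.854
M3 S445
G01 X263.101 Y166.358 F2244
M5
G0 X205.437 Y149.164
M3 S445
G01 X197.223 Y164.715 F2244
G01 X202.410 Y181.519 F2244
G01 X217.961 Y189.733 F2244
G01 X234.765 Y184.546 F2244
G01 X242.979 Y168.995 F2244
G01 X237.792 Y152.191 F2244
G01 X222.241 Y143.977 F2244
G01 X205.437 Y149.164 F2244
M5

Since the viewBox matches the mm dimensions, user units are millimetres directly. The only transform is the Y-flip y_m = 202.343 − y_svg.

Shape 1 is a open polyline drawn with `<polyline>`. Its stroke #ff8800 means score at S445, F2244. After flipping Y the toolpath is (53.867,48.099) → (6.947,162.234) → (264.874,131.684) → (97.970,10.886) → (192.903,31.779) → (51.863,192.120).

Shape 2 is a line segment drawn with `<line>`. Its stroke #ff8800 means score at S445, F2244. After flipping Y the toolpath is (79.959,102.854) → (263.101,166.358).

Shape 3 is a regular polygon drawn with `<path>`. Its stroke #ff8800 means score at S445, F2244. After flipping Y the toolpath is (205.437,149.164) → (197.223,164.715) → (202.410,181.519) → (217.961,189.733) → (234.765,184.546) → (242.979,168.995) → (237.792,152.191) → (222.241,143.977) → (205.437,149.164), returning to the start.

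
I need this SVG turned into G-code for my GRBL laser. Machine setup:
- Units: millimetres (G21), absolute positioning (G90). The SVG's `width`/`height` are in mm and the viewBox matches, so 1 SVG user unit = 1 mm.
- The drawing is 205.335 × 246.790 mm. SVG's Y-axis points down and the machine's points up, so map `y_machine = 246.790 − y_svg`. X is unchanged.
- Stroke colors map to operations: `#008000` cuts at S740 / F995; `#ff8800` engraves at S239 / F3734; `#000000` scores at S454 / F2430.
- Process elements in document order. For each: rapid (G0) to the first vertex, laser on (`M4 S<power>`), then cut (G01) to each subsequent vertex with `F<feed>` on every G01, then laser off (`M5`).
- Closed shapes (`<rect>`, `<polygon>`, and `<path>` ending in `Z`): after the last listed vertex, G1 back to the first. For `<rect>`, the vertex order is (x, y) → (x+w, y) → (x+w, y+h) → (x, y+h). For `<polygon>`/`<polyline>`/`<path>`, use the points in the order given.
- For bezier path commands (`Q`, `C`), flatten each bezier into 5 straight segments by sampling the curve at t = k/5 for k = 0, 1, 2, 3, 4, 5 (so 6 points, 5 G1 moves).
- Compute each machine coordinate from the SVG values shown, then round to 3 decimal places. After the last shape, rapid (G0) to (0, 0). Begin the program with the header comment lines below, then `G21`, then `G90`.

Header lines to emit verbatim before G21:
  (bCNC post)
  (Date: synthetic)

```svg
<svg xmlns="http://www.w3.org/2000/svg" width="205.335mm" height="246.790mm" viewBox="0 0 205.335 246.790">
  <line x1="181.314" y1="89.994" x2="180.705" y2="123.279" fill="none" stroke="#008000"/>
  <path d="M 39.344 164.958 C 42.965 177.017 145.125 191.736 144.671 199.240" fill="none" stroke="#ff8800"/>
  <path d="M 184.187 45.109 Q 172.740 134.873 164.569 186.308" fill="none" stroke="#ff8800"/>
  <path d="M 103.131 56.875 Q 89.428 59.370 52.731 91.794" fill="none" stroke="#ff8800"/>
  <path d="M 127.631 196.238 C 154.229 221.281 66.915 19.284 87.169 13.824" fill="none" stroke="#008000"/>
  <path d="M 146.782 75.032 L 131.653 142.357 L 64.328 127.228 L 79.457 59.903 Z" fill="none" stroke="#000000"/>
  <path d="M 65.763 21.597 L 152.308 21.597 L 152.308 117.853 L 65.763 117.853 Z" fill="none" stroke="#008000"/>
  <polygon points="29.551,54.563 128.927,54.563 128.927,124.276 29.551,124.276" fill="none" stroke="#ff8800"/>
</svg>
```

(bCNC post)
(Date: synthetic)
G21
G90
G0 X181.314 Y156.796
M4 S740
G01 X180.705 Y123.511 F995
M5
G0 X39.344 Y81.832
M4 S239
G01 X51.732 Y74.356 F3734
G01 X78.114 Y66.716 F3734
G01 X108.835 Y59.386 F3734
G01 X134.239 Y52.839 F3734
G01 X144.671 Y47.550 F3734
M5
G0 X184.187 Y201.681
M4 S239
G01 X179.739 Y167.309 F3734
G01 X175.554 Y136.002 F3734
G01 X171.630 Y107.763 F3734
G01 X167.968 Y82.589 F3734
G01 X164.569 Y60.482 F3734
M5
G0 X103.131 Y189.915
M4 S239
G01 X96.730 Y187.720 F3734
G01 X88.490 Y183.130 F3734
G01 X78.410 Y176.147 F3734
G01 X66.490 Y166.768 F3734
G01 X52.731 Y154.996 F3734
M5
G0 X127.631 Y50.552
M4 S740
G01 X131.692 Y59.382 F995
G01 X119.046 Y102.371 F995
G01 X100.322 Y159.185 F995
G01 X86.153 Y209.494 F995
G01 X87.169 Y232.966 F995
M5
G0 X146.782 Y171.758
M4 S454
G01 X131.653 Y104.433 F2430
G01 X64.328 Y119.562 F2430
G01 X79.457 Y186.887 F2430
G01 X146.782 Y171.758 F2430
M5
G0 X65.763 Y225.193
M4 S740
G01 X152.308 Y225.193 F995
G01 X152.308 Y128.937 F995
G01 X65.763 Y128.937 F995
G01 X65.763 Y225.193 F995
M5
G0 X29.551 Y192.227
M4 S239
G01 X128.927 Y192.227 F3734
G01 X128.927 Y122.514 F3734
G01 X29.551 Y122.514 F3734
G01 X29.551 Y192.227 F3734
M5
G0 X0.000 Y0.000

1 u = 1 mm; y_m = 246.790 − y.

[1] `<line>` line segment, #008000→cut S740 F995: (181.314,156.796) → (180.705,123.511)

[2] `<path>` cubic bezier, #ff8800→engrave S239 F3734: (39.344,81.832) → (51.732,74.356) → (78.114,66.716) → (108.835,59.386) → (134.239,52.839) → (144.671,47.550)

[3] `<path>` quadratic bezier, #ff8800→engrave S239 F3734: (184.187,201.681) → (179.739,167.309) → (175.554,136.002) → (171.630,107.763) → (167.968,82.589) → (164.569,60.482)

[4] `<path>` quadratic bezier, #ff8800→engrave S239 F3734: (103.131,189.915) → (96.730,187.720) → (88.490,183.130) → (78.410,176.147) → (66.490,166.768) → (52.731,154.996)

[5] `<path>` cubic bezier, #008000→cut S740 F995: (127.631,50.552) → (131.692,59.382) → (119.046,102.371) → (100.322,159.185) → (86.153,209.494) → (87.169,232.966)

[6] `<path>` regular polygon, #000000→score S454 F2430: (146.782,171.758) → (131.653,104.433) → (64.328,119.562) → (79.457,186.887) → (146.782,171.758) (closed)

[7] `<path>` rectangle, #008000→cut S740 F995: (65.763,225.193) → (152.308,225.193) → (152.308,128.937) → (65.763,128.937) → (65.763,225.193) (closed)

[8] `<polygon>` rectangle, #ff8800→engrave S239 F3734: (29.551,192.227) → (128.927,192.227) → (128.927,122.514) → (29.551,122.514) → (29.551,192.227) (closed)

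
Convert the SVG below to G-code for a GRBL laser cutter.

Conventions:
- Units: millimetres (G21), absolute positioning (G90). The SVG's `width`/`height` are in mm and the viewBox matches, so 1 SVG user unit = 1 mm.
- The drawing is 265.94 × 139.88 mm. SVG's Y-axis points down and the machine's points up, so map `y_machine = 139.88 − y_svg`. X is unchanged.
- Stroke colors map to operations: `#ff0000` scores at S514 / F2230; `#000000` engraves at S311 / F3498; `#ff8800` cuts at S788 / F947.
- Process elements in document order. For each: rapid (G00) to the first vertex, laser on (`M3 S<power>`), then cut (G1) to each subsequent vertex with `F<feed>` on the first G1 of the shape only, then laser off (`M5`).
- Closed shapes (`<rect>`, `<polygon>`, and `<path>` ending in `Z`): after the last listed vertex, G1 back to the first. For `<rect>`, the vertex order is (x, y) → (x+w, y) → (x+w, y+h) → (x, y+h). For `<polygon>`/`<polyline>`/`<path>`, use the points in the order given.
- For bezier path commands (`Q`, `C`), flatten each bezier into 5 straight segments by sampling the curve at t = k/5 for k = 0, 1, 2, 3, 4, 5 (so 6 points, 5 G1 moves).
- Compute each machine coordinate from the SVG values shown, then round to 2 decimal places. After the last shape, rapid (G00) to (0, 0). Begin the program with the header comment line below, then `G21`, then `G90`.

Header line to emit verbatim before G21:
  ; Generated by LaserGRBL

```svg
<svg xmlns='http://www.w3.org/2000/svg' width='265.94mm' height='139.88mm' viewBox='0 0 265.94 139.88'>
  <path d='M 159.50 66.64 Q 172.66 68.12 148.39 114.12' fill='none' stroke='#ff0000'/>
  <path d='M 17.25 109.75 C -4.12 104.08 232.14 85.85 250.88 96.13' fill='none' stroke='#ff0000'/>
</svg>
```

Since the viewBox matches the mm dimensions, user units are millimetres directly. The only transform is the Y-flip y_m = 139.88 − y_svg.

Shape 1 is a quadratic bezier drawn with `<path>`. Its stroke #ff0000 means score at S514, F2230. After flipping Y the toolpath is (159.50,73.24) → (163.27,70.87) → (164.04,64.93) → (161.82,55.44) → (156.60,42.38) → (148.39,25.76).

Shape 2 is a cubic bezier drawn with `<path>`. Its stroke #ff0000 means score at S514, F2230. After flipping Y the toolpath is (17.25,30.13) → (31.54,34.71) → (84.86,40.33) → (154.39,45.03) → (217.33,46.83) → (250.88,43.75).

; Generated by LaserGRBL
G21
G90
G00 X159.50 Y73.24
M3 S514
G1 X163.27 Y70.87 F2230
G1 X164.04 Y64.93
G1 X161.82 Y55.44
G1 X156.60 Y42.38
G1 X148.39 Y25.76
M5
G00 X17.25 Y30.13
M3 S514
G1 X31.54 Y34.71 F2230
G1 X84.86 Y40.33
G1 X154.39 Y45.03
G1 X217.33 Y46.83
G1 X250.88 Y43.75
M5
G00 X0.00 Y0.00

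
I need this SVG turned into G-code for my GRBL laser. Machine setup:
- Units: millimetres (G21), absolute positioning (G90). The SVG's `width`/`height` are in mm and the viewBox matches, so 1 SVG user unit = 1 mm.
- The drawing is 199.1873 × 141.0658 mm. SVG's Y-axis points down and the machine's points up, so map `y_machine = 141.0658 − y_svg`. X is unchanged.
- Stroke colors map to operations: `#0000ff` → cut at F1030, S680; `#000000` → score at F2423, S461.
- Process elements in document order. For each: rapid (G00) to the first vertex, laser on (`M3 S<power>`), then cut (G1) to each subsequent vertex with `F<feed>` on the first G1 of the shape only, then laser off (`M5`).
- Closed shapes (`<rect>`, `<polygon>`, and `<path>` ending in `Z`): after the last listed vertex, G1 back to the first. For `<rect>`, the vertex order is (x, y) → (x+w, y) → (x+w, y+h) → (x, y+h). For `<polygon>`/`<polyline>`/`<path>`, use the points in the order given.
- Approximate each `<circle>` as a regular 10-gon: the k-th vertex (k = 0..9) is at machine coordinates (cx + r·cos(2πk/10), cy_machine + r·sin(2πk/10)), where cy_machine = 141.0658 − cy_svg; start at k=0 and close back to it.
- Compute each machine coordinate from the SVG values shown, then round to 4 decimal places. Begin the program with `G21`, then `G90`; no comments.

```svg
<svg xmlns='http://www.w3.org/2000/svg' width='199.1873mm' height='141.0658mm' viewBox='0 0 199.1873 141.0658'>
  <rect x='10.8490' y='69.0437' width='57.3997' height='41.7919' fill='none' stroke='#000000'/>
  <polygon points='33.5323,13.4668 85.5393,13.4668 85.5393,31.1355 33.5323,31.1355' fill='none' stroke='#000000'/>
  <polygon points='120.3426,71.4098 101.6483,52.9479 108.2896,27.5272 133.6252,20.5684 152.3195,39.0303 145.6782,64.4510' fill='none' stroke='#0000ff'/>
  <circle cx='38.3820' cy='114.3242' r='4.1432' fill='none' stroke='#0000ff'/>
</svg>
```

G21
G90
G00 X10.8490 Y72.0221
M3 S461
G1 X68.2487 Y72.0221 F2423
G1 X68.2487 Y30.2302
G1 X10.8490 Y30.2302
G1 X10.8490 Y72.0221
M5
G00 X33.5323 Y127.5990
M3 S461
G1 X85.5393 Y127.5990 F2423
G1 X85.5393 Y109.9303
G1 X33.5323 Y109.9303
G1 X33.5323 Y127.5990
M5
G00 X120.3426 Y69.6560
M3 S680
G1 X101.6483 Y88.1179 F1030
G1 X108.2896 Y113.5386
G1 X133.6252 Y120.4974
G1 X152.3195 Y102.0355
G1 X145.6782 Y76.6148
G1 X120.3426 Y69.6560
M5
G00 X42.5252 Y26.7416
M3 S680
G1 X41.7339 Y29.1769 F1030
G1 X39.6623 Y30.6820
G1 X37.1017 Y30.6820
G1 X35.0301 Y29.1769
G1 X34.2388 Y26.7416
G1 X35.0301 Y24.3063
G1 X37.1017 Y22.8012
G1 X39.6623 Y22.8012
G1 X41.7339 Y24.3063
G1 X42.5252 Y26.7416
M5

viewBox `0 0 199.1873 141.0658` with mm width/height → 1 unit = 1 mm. Flip: y_m = 141.0658 − y_svg.

**Shape 1** — `<rect>` rectangle, stroke `#000000` → score (S461, F2423). Machine vertices: (10.8490,72.0221) → (68.2487,72.0221) → (68.2487,30.2302) → (10.8490,30.2302) → (10.8490,72.0221). Closed: final G1 returns to the first vertex.

**Shape 2** — `<polygon>` rectangle, stroke `#000000` → score (S461, F2423). Machine vertices: (33.5323,127.5990) → (85.5393,127.5990) → (85.5393,109.9303) → (33.5323,109.9303) → (33.5323,127.5990). Closed: final G1 returns to the first vertex.

**Shape 3** — `<polygon>` regular polygon, stroke `#0000ff` → cut (S680, F1030). Machine vertices: (120.3426,69.6560) → (101.6483,88.1179) → (108.2896,113.5386) → (133.6252,120.4974) → (152.3195,102.0355) → (145.6782,76.6148) → (120.3426,69.6560). Closed: final G1 returns to the first vertex.

**Shape 4** — `<circle>` circle, stroke `#0000ff` → cut (S680, F1030). Machine vertices: (42.5252,26.7416) → (41.7339,29.1769) → (39.6623,30.6820) → (37.1017,30.6820) → (35.0301,29.1769) → (34.2388,26.7416) → (35.0301,24.3063) → (37.1017,22.8012) → (39.6623,22.8012) → (41.7339,24.3063) → (42.5252,26.7416). Closed: final G1 returns to the first vertex.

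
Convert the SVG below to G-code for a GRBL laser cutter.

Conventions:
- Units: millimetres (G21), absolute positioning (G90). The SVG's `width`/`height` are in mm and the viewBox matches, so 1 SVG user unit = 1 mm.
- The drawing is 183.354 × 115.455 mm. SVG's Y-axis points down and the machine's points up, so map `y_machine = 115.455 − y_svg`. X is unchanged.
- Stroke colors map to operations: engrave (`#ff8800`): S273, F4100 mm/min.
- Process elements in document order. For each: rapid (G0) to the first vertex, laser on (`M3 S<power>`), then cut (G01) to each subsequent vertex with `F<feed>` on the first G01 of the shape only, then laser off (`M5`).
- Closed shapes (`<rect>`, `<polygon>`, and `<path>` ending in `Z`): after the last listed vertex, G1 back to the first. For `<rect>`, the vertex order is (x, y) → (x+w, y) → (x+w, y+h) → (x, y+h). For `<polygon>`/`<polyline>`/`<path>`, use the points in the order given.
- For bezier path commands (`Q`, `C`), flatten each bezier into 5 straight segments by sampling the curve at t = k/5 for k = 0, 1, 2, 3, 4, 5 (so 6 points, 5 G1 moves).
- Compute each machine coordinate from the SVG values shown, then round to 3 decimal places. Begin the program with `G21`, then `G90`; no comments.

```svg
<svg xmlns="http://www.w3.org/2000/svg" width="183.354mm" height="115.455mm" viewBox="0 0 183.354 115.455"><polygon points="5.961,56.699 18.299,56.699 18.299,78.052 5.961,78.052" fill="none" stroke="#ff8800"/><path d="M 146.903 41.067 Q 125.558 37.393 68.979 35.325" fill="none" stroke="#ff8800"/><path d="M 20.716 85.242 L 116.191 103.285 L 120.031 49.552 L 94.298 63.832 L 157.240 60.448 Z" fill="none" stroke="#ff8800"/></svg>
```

G21
G90
G0 X5.961 Y58.756
M3 S273
G01 X18.299 Y58.756 F4100
G01 X18.299 Y37.403
G01 X5.961 Y37.403
G01 X5.961 Y58.756
M5
G0 X146.903 Y74.388
M3 S273
G01 X136.956 Y75.793 F4100
G01 X124.190 Y77.070
G01 X108.605 Y78.219
G01 X90.201 Y79.239
G01 X68.979 Y80.130
M5
G0 X20.716 Y30.213
M3 S273
G01 X116.191 Y12.170 F4100
G01 X120.031 Y65.903
G01 X94.298 Y51.623
G01 X157.240 Y55.007
G01 X20.716 Y30.213
M5

1 u = 1 mm; y_m = 115.455 − y.

[1] `<polygon>` rectangle, #ff8800→engrave S273 F4100: (5.961,58.756) → (18.299,58.756) → (18.299,37.403) → (5.961,37.403) → (5.961,58.756) (closed)

[2] `<path>` quadratic bezier, #ff8800→engrave S273 F4100: (146.903,74.388) → (136.956,75.793) → (124.190,77.070) → (108.605,78.219) → (90.201,79.239) → (68.979,80.130)

[3] `<path>` closed polygon, #ff8800→engrave S273 F4100: (20.716,30.213) → (116.191,12.170) → (120.031,65.903) → (94.298,51.623) → (157.240,55.007) → (20.716,30.213) (closed)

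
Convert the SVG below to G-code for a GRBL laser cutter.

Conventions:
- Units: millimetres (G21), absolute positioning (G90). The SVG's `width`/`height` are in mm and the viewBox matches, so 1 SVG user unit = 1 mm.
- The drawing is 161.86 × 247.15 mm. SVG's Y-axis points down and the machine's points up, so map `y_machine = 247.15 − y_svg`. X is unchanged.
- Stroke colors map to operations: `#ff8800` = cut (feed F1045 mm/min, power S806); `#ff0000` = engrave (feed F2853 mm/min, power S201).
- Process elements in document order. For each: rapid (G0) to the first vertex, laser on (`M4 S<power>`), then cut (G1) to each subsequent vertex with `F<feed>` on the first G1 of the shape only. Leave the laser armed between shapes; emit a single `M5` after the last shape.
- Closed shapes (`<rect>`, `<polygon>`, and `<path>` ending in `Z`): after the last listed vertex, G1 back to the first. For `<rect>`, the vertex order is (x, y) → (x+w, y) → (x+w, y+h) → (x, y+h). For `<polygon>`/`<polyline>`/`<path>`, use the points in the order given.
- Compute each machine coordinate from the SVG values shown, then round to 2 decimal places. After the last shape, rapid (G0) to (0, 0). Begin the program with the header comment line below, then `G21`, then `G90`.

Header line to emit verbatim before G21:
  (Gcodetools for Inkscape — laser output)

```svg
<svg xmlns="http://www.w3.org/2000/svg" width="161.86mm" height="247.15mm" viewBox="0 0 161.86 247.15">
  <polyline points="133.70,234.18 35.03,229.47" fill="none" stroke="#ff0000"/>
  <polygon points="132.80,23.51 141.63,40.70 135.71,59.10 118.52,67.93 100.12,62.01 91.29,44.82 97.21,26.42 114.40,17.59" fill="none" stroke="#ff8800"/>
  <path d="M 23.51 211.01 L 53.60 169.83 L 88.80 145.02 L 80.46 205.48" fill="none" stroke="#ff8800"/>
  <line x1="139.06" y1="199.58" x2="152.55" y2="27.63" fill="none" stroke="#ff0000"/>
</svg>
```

Since the viewBox matches the mm dimensions, user units are millimetres directly. The only transform is the Y-flip y_m = 247.15 − y_svg.

Shape 1 is a line segment drawn with `<polyline>`. Its stroke #ff0000 means engrave at S201, F2853. After flipping Y the toolpath is (133.70,12.97) → (35.03,17.68).

Shape 2 is a regular polygon drawn with `<polygon>`. Its stroke #ff8800 means cut at S806, F1045. After flipping Y the toolpath is (132.80,223.64) → (141.63,206.45) → (135.71,188.05) → (118.52,179.22) → (100.12,185.14) → (91.29,202.33) → (97.21,220.73) → (114.40,229.56) → (132.80,223.64), returning to the start.

Shape 3 is a open polyline drawn with `<path>`. Its stroke #ff8800 means cut at S806, F1045. After flipping Y the toolpath is (23.51,36.14) → (53.60,77.32) → (88.80,102.13) → (80.46,41.67).

Shape 4 is a line segment drawn with `<line>`. Its stroke #ff0000 means engrave at S201, F2853. After flipping Y the toolpath is (139.06,47.57) → (152.55,219.52).

(Gcodetools for Inkscape — laser output)
G21
G90
G0 X133.70 Y12.97
M4 S201
G1 X35.03 Y17.68 F2853
G0 X132.80 Y223.64
M4 S806
G1 X141.63 Y206.45 F1045
G1 X135.71 Y188.05
G1 X118.52 Y179.22
G1 X100.12 Y185.14
G1 X91.29 Y202.33
G1 X97.21 Y220.73
G1 X114.40 Y229.56
G1 X132.80 Y223.64
G0 X23.51 Y36.14
M4 S806
G1 X53.60 Y77.32 F1045
G1 X88.80 Y102.13
G1 X80.46 Y41.67
G0 X139.06 Y47.57
M4 S201
G1 X152.55 Y219.52 F2853
M5
G0 X0.00 Y0.00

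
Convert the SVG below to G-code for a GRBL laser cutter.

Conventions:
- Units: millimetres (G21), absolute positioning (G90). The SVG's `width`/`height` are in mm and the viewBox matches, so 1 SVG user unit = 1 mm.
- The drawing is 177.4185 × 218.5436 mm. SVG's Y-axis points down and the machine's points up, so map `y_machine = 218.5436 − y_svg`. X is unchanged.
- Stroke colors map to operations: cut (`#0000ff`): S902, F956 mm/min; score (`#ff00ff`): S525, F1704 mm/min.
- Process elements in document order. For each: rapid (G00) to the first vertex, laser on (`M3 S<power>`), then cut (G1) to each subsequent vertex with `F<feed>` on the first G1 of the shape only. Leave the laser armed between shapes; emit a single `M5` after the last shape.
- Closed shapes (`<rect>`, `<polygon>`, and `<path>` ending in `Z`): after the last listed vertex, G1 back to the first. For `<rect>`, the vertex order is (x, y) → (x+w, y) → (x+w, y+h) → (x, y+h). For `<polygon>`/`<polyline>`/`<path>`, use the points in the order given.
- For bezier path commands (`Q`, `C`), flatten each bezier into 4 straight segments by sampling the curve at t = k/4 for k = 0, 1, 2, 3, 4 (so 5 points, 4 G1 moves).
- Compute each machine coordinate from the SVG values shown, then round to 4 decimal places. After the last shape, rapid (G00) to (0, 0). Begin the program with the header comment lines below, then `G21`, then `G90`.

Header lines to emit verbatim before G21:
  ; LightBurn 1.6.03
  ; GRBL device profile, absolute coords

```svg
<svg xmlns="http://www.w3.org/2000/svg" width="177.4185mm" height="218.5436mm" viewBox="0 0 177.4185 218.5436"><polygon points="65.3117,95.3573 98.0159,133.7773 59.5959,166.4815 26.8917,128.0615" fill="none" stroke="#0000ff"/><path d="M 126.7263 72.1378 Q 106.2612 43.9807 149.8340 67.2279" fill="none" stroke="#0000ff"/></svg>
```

1 u = 1 mm; y_m = 218.5436 − y.

[1] `<polygon>` regular polygon, #0000ff→cut S902 F956: (65.3117,123.1863) → (98.0159,84.7663) → (59.5959,52.0621) → (26.8917,90.4821) → (65.3117,123.1863) (closed)

[2] `<path>` quadratic bezier, #0000ff→cut S902 F956: (126.7263,146.4058) → (120.4961,157.2716) → (122.2707,161.7118) → (132.0500,159.7265) → (149.8340,151.3157)

; LightBurn 1.6.03
; GRBL device profile, absolute coords
G21
G90
G00 X65.3117 Y123.1863
M3 S902
G1 X98.0159 Y84.7663 F956
G1 X59.5959 Y52.0621
G1 X26.8917 Y90.4821
G1 X65.3117 Y123.1863
G00 X126.7263 Y146.4058
M3 S902
G1 X120.4961 Y157.2716 F956
G1 X122.2707 Y161.7118
G1 X132.0500 Y159.7265
G1 X149.8340 Y151.3157
M5
G00 X0.0000 Y0.0000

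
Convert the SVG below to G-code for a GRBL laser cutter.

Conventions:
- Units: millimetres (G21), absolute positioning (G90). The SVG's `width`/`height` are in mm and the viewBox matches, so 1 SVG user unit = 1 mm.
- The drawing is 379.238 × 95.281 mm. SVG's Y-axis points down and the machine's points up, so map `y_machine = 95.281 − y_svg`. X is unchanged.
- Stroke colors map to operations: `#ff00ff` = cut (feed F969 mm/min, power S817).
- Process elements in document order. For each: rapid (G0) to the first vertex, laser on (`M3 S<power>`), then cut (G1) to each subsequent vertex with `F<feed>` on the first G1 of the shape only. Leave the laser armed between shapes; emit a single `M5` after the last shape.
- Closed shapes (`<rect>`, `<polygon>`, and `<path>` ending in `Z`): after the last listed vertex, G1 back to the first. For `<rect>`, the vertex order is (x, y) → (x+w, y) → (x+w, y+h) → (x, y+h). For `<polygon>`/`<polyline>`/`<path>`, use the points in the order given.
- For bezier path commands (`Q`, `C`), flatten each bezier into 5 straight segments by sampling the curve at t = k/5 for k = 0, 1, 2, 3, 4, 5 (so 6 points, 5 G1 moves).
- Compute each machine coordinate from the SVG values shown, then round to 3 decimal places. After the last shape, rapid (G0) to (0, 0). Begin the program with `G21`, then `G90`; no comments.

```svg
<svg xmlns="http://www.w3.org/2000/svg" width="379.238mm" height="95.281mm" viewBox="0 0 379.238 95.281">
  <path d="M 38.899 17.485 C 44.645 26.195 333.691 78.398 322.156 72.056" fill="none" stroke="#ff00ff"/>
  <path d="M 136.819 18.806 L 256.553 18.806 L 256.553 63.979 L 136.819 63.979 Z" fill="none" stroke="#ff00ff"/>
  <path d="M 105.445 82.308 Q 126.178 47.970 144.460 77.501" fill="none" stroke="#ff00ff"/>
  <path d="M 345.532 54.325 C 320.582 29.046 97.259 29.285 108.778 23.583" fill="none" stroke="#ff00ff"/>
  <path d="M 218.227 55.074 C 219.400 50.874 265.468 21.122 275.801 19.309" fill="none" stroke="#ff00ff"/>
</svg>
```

viewBox `0 0 379.238 95.281` with mm width/height → 1 unit = 1 mm. Flip: y_m = 95.281 − y_svg.

**Shape 1** — `<path>` cubic bezier, stroke `#ff00ff` → cut (S817, F969). Control points (SVG): P0=(38.899,17.485), P1=(44.645,26.195), P2=(333.691,78.398), P3=(322.156,72.056); sampled at t=k/5. Machine vertices: (38.899,77.796) → (71.672,68.167) → (144.410,52.998) → (229.088,37.186) → (297.678,25.629) → (322.156,23.225). Open path.

**Shape 2** — `<path>` rectangle, stroke `#ff00ff` → cut (S817, F969). Machine vertices: (136.819,76.475) → (256.553,76.475) → (256.553,31.302) → (136.819,31.302) → (136.819,76.475). Closed: final G1 returns to the first vertex.

**Shape 3** — `<path>` quadratic bezier, stroke `#ff00ff` → cut (S817, F969). Control points (SVG): P0=(105.445,82.308), P1=(126.178,47.970), P2=(144.460,77.501); sampled at t=k/5. Machine vertices: (105.445,12.973) → (113.640,24.153) → (121.639,30.224) → (129.442,31.186) → (137.049,27.038) → (144.460,17.780). Open path.

**Shape 4** — `<path>` cubic bezier, stroke `#ff00ff` → cut (S817, F969). Control points (SVG): P0=(345.532,54.325), P1=(320.582,29.046), P2=(97.259,29.285), P3=(108.778,23.583); sampled at t=k/5. Machine vertices: (345.532,40.956) → (310.223,53.313) → (248.099,61.056) → (179.954,65.694) → (126.582,68.738) → (108.778,71.698). Open path.

**Shape 5** — `<path>` cubic bezier, stroke `#ff00ff` → cut (S817, F969). Control points (SVG): P0=(218.227,55.074), P1=(219.400,50.874), P2=(265.468,21.122), P3=(275.801,19.309); sampled at t=k/5. Machine vertices: (218.227,40.207) → (223.673,45.365) → (236.024,54.089) → (251.409,63.809) → (265.958,71.959) → (275.801,75.972). Open path.

G21
G90
G0 X38.899 Y77.796
M3 S817
G1 X71.672 Y68.167 F969
G1 X144.410 Y52.998
G1 X229.088 Y37.186
G1 X297.678 Y25.629
G1 X322.156 Y23.225
G0 X136.819 Y76.475
M3 S817
G1 X256.553 Y76.475 F969
G1 X256.553 Y31.302
G1 X136.819 Y31.302
G1 X136.819 Y76.475
G0 X105.445 Y12.973
M3 S817
G1 X113.640 Y24.153 F969
G1 X121.639 Y30.224
G1 X129.442 Y31.186
G1 X137.049 Y27.038
G1 X144.460 Y17.780
G0 X345.532 Y40.956
M3 S817
G1 X310.223 Y53.313 F969
G1 X248.099 Y61.056
G1 X179.954 Y65.694
G1 X126.582 Y68.738
G1 X108.778 Y71.698
G0 X218.227 Y40.207
M3 S817
G1 X223.673 Y45.365 F969
G1 X236.024 Y54.089
G1 X251.409 Y63.809
G1 X265.958 Y71.959
G1 X275.801 Y75.972
M5
G0 X0.000 Y0.000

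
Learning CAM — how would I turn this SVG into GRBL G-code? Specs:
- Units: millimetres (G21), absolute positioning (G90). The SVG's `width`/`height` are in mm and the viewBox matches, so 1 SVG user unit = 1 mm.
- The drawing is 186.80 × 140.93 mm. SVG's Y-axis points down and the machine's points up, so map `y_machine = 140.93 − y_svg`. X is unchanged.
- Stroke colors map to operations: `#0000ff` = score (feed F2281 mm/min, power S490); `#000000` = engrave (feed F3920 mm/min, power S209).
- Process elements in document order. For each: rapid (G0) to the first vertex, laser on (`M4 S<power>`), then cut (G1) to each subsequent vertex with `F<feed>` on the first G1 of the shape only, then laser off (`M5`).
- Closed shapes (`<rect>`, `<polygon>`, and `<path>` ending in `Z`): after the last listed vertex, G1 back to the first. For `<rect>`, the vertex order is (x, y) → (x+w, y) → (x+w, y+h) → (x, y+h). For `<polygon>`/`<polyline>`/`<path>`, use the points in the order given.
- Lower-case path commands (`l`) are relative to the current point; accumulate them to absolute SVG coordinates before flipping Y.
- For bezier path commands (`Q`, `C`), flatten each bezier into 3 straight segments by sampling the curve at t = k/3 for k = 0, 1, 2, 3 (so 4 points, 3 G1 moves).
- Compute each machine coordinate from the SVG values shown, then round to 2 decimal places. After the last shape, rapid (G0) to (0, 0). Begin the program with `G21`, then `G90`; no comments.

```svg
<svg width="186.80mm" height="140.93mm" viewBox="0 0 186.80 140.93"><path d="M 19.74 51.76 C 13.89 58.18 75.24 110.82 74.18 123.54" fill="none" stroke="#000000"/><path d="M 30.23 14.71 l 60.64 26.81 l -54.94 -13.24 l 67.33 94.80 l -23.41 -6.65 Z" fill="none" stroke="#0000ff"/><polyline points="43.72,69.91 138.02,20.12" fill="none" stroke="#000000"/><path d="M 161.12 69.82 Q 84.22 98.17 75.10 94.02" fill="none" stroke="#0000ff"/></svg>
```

G21
G90
G0 X19.74 Y89.17
M4 S209
G1 X31.49 Y70.53 F3920
G1 X59.24 Y40.23
G1 X74.18 Y17.39
M5
G0 X30.23 Y126.22
M4 S490
G1 X90.87 Y99.41 F2281
G1 X35.93 Y112.65
G1 X103.26 Y17.85
G1 X79.85 Y24.50
G1 X30.23 Y126.22
M5
G0 X43.72 Y71.02
M4 S209
G1 X138.02 Y120.81 F3920
M5
G0 X161.12 Y71.11
M4 S490
G1 X117.38 Y55.82 F2281
G1 X88.71 Y47.75
G1 X75.10 Y46.91
M5
G0 X0.00 Y0.00

viewBox `0 0 186.80 140.93` with mm width/height → 1 unit = 1 mm. Flip: y_m = 140.93 − y_svg.

**Shape 1** — `<path>` cubic bezier, stroke `#000000` → engrave (S209, F3920). Control points (SVG): P0=(19.74,51.76), P1=(13.89,58.18), P2=(75.24,110.82), P3=(74.18,123.54); sampled at t=k/3. Machine vertices: (19.74,89.17) → (31.49,70.53) → (59.24,40.23) → (74.18,17.39). Open path.

**Shape 2** — `<path>` closed polygon, stroke `#0000ff` → score (S490, F2281). Machine vertices: (30.23,126.22) → (90.87,99.41) → (35.93,112.65) → (103.26,17.85) → (79.85,24.50) → (30.23,126.22). Closed: final G1 returns to the first vertex.

**Shape 3** — `<polyline>` line segment, stroke `#000000` → engrave (S209, F3920). Machine vertices: (43.72,71.02) → (138.02,120.81). Open path.

**Shape 4** — `<path>` quadratic bezier, stroke `#0000ff` → score (S490, F2281). Control points (SVG): P0=(161.12,69.82), P1=(84.22,98.17), P2=(75.10,94.02); sampled at t=k/3. Machine vertices: (161.12,71.11) → (117.38,55.82) → (88.71,47.75) → (75.10,46.91). Open path.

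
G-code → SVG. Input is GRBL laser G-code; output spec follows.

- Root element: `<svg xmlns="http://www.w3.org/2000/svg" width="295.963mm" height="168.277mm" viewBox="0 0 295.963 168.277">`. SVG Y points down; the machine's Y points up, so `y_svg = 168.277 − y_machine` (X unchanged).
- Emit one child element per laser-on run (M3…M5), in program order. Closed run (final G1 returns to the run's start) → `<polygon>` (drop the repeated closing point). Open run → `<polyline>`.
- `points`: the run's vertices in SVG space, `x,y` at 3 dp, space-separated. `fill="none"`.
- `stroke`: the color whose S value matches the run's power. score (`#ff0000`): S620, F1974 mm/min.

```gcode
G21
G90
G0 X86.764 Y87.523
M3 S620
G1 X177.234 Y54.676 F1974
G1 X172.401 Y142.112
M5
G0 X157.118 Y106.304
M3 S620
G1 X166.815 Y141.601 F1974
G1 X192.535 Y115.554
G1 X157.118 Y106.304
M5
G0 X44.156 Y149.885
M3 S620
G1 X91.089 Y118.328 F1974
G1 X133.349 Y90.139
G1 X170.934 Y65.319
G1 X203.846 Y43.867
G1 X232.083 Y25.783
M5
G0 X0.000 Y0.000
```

<svg xmlns="http://www.w3.org/2000/svg" width="295.963mm" height="168.277mm" viewBox="0 0 295.963 168.277">
  <polyline points="86.764,80.754 177.234,113.601 172.401,26.165" fill="none" stroke="#ff0000"/>
  <polygon points="157.118,61.973 166.815,26.676 192.535,52.723" fill="none" stroke="#ff0000"/>
  <polyline points="44.156,18.392 91.089,49.949 133.349,78.138 170.934,102.958 203.846,124.410 232.083,142.494" fill="none" stroke="#ff0000"/>
</svg>

Each laser-on run becomes one SVG element. Flip Y back into SVG space with y_svg = 168.277 − y_machine. Every run uses S620, so all elements get stroke `#ff0000` (score).

Run 1: The run is open, so emit a `<polyline>` with points (Y-flipped): 86.764,80.754 177.234,113.601 172.401,26.165.

Run 2: The run returns to its start, so emit a `<polygon>` with points (Y-flipped): 157.118,61.973 166.815,26.676 192.535,52.723.

Run 3: The run is open, so emit a `<polyline>` with points (Y-flipped): 44.156,18.392 91.089,49.949 133.349,78.138 170.934,102.958 203.846,124.410 232.083,142.494.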